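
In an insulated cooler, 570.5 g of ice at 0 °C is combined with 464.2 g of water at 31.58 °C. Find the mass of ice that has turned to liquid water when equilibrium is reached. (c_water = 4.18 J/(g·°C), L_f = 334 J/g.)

m_melted ≈ 183 g

Water can give up m c ΔT = 464.2×4.18×31.58 = 61276 J before reaching 0 °C.
Fully melting the ice requires m_ice L_f = 570.5×334 = 190547 J.
Since 61276 < 190547 J, not all the ice melts; equilibrium is at 0 °C.
m_melt = 61276 / L_f = 183.5 g.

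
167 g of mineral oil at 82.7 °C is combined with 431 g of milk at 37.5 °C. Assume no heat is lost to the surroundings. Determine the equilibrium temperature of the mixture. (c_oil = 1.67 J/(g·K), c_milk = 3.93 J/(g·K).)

T_f ≈ 43.9 °C

Taking heat into each body as positive, Σ m c ΔT = 0:
167*1.67*(T − 82.7) + 431*3.93*(T − 37.5) = 0
1972.7 T = 86583
T = 86583/1972.7 ≈ 43.89 °C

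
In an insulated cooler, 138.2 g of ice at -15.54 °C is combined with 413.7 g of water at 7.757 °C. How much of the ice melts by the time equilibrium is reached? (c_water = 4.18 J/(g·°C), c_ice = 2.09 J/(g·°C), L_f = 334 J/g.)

m_melted ≈ 26.7 g

Cooling the water to 0 °C releases 413.7·4.18·7.757 = 13414 J.
Of that, 138.2·2.09·15.54 = 4488.5 J goes to bring the ice to 0 °C, leaving 8925.4 J.
Fully melting the ice requires m_ice L_f = 138.2·334 = 46159 J.
8925.4 J < 46159 J, so only part of the ice melts and the system sits at 0 °C.
m_melted·334 = 8925.4  ⇒  m_melted ≈ 26.72 g.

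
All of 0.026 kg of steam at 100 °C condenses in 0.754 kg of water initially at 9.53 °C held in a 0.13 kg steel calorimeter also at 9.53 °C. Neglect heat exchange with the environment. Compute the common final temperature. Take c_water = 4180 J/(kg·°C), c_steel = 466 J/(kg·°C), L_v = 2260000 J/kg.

T_f ≈ 30.2 °C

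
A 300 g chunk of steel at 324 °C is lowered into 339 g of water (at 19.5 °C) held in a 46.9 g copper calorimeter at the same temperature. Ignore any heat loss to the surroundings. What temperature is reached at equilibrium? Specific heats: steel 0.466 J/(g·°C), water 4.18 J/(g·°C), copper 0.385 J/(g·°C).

T_f ≈ 46.5 °C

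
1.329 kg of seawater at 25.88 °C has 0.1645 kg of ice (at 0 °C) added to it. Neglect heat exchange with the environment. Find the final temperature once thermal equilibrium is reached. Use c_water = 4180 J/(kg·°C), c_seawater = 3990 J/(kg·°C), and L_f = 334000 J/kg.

Energy balance with sensible and latent terms:
melt ice: 0.1645·334000 = 54943
  warm the meltwater: 687.61 T
  seawater: 5302.7(T − 25.88)
5990.3 T = 137234 − 54943 = 82291
T ≈ 13.74 °C (positive, so assuming full melt was valid).

T_f ≈ 13.7 °C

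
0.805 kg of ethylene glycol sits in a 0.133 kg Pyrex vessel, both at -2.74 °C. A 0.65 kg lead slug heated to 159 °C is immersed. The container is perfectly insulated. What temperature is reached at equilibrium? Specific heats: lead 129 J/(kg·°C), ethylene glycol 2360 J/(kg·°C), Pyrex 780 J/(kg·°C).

Taking heat into each body as positive, Σ m c ΔT = 0:
0.65*129*(T − 159) + 0.805*2360*(T − (-2.74)) + 0.133*780*(T − (-2.74)) = 0
83.85(T − 159) + 1899.8(T − (-2.74)) + 103.74(T − (-2.74)) = 0
2087.4 T = 7842.5
T ≈ 3.76 °C

T_f ≈ 3.8 °C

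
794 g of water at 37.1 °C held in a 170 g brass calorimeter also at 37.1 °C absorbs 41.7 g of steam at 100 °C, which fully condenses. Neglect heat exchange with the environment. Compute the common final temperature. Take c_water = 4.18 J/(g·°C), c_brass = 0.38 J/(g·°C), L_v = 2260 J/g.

Setting the total heat transfer to zero:
steam→water at 100 °C releases m L_v = 41.7×2260 = 94242; condensed water 100 °C→T: 174.31(T − 100); original water: 3318.9(T − 37.1); brass cup: 170×0.38×(T − 37.1) = 64.6(T − 37.1)
3557.8 T = 94242 + 17431 + 125529 = 237201
T ≈ 66.67 °C, under the boiling point, so the assumption holds.

T_f ≈ 66.7 °C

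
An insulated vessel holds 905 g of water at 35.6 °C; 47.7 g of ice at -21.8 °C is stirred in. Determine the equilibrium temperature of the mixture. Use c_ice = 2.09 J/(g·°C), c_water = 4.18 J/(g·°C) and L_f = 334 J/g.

Energy balance with sensible and latent terms:
warm ice to 0 °C: 47.7·2.09·(0 − (-21.8)) = 2173.3
  fusion: m_ice L_f = 47.7·334 = 15932
  meltwater 0→T: 47.7·4.18·T = 199.39 T
  water: 3782.9(T − 35.6)
3982.3 T = 134671 − 18105 = 116566
T ≈ 29.27 °C (positive, so assuming full melt was valid).

T_f ≈ 29.3 °C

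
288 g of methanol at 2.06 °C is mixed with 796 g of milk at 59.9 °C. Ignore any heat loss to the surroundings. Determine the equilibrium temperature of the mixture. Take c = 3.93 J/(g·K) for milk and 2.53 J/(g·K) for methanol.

T_f ≈ 49.0 °C

With ΣQ=0 the equilibrium temperature is the m·c-weighted mean:
T_f = (3128.3·59.9 + 728.64·2.06) / (3128.3 + 728.64)
    = 188885 / 3856.9 ≈ 48.97 °C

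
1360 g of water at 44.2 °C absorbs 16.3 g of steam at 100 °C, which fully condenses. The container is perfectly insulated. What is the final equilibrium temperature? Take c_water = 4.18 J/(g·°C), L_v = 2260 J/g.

T_f ≈ 51.3 °C

Setting the total heat transfer to zero:
latent heat released on condensation: 16.3×2260 = 36838; condensate cools 100→T: 16.3×4.18×(T − 100) = 68.13(T − 100); water warms: 1360×4.18×(T − 44.2) = 5684.8(T − 44.2)
5752.9 T = 36838 + 6813.4 + 251268 = 294920
T ≈ 51.26 °C, under the boiling point, so the assumption holds.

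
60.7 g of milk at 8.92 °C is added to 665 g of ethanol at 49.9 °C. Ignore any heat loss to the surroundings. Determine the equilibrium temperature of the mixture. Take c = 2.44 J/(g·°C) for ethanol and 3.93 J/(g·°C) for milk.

T_f ≈ 44.6 °C

Let T be the final temperature. ΣQ_i = 0:
665×2.44×(T − 49.9) + 60.7×3.93×(T − 8.92) = 0
1622.6(T − 49.9) + 238.55(T − 8.92) = 0
1861.2 T = 83096
T = 83096/1861.2 ≈ 44.65 °C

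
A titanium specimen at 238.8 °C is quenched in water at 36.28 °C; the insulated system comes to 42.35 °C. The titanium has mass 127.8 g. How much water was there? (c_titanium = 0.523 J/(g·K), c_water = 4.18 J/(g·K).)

m ≈ 518 g

|Q_titanium| = |Q_water|:
127.8·0.523·(238.8 − 42.35) = m·4.18·(42.35 − 36.28)
25.37 m = 13131  ⇒  m ≈ 517.5 g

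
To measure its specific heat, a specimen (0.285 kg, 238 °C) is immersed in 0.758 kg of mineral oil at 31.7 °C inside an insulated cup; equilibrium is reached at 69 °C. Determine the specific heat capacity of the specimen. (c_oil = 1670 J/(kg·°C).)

Energy conservation, ΣQ = 0:
0.285·c·(69 − 238) + 0.758·1670·(69 − 31.7) = 0
-48.16 c = -47217
c = -47217/-48.16 ≈ 980.3 J/(kg·°C)

c ≈ 980 J/(kg·°C)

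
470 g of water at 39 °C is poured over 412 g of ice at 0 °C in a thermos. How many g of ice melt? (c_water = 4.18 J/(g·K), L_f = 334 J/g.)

Water can give up m c ΔT = 470·4.18·39 = 76619 J before reaching 0 °C.
To melt every bit of ice: 412·334 = 137608 J.
That's not enough to melt it all — equilibrium is at 0 °C with ice remaining.
m_melt = 76619 / L_f = 229.4 g.

m_melted ≈ 229 g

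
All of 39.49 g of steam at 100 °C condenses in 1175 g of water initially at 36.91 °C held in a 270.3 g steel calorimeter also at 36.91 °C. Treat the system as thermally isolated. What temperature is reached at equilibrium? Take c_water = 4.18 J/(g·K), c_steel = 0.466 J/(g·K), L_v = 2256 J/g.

T_f ≈ 56.0 °C

Energy balance with sensible and latent terms:
condense steam: −39.49·2256 = −89089; condensed water 100 °C→T: 165.07(T − 100); original water: 4911.5(T − 36.91); steel cup: 270.3·0.466·(T − 36.91) = 125.96(T − 36.91)
5202.5 T = 89089 + 16507 + 185933 = 291529
T ≈ 56.04 °C — below 100 °C, confirming all the steam condensed.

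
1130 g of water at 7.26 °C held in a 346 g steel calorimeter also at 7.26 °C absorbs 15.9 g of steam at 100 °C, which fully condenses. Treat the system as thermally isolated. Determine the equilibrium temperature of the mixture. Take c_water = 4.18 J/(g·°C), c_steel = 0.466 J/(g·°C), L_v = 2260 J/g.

Heat gained plus heat lost sum to zero:
steam→water at 100 °C releases m L_v = 15.9·2260 = 35934; condensed water 100 °C→T: 66.46(T − 100); water warms: 1130·4.18·(T − 7.26) = 4723.4(T − 7.26); cup: 161.24(T − 7.26)
4951.1 T = 35934 + 6646.2 + 35462 = 78043
T ≈ 15.76 °C — below 100 °C, confirming all the steam condensed.

T_f ≈ 15.8 °C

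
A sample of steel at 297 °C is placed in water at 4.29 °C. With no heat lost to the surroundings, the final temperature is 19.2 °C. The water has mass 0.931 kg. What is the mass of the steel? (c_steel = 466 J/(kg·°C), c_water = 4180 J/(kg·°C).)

m ≈ 0.448 kg

Setting the total heat transfer to zero:
m·466·(19.2 − 297) + 0.931·4180·(19.2 − 4.29) = 0
-129455 m = -58023
m = -58023/-129455 ≈ 0.4482 kg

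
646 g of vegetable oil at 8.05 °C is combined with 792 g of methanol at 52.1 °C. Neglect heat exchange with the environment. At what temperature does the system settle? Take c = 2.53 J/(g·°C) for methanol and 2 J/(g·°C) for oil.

T_f ≈ 34.8 °C

Heat lost by the methanol equals heat gained by the oil:
792*2.53*(52.1 − T) = 646*2*(T − 8.05)
2003.8(52.1 − T) = 1292(T − 8.05)
3295.8 T = 114796  ⇒  T ≈ 34.83 °C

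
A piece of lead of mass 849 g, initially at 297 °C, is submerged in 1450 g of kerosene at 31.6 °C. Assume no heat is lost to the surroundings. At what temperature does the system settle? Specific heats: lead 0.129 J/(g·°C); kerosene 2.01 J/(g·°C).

T_f ≈ 41.2 °C

T_f = Σ m_i c_i T_i / Σ m_i c_i:
T_f = (109.52·297 + 2914.5·31.6) / (109.52 + 2914.5)
    = 124626 / 3024 ≈ 41.21 °C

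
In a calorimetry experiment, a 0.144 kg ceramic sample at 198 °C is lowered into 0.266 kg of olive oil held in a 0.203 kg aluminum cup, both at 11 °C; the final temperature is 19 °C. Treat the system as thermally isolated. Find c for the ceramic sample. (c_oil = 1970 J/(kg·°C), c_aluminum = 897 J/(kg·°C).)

c ≈ 219 J/(kg·°C)

Taking heat into each body as positive, Σ m c ΔT = 0:
0.144·c·(19 − 198) + 0.266·1970·(19 − 11) + 0.203·897·(19 − 11) = 0
-25.78 c = -5648.9
c = -5648.9/-25.78 ≈ 219.2 J/(kg·°C)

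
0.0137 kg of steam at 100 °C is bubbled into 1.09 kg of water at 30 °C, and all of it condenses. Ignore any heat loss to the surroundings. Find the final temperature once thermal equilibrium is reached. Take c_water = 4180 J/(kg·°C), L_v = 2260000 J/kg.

T_f ≈ 37.6 °C

Let T be the final temperature. ΣQ_i = 0:
condense steam: −0.0137×2260000 = −30962; condensate cools 100→T: 0.0137×4180×(T − 100) = 57.27(T − 100); original water: 4556.2(T − 30)
4613.5 T = 30962 + 5726.6 + 136686 = 173375
T ≈ 37.58 °C (< 100 °C, so full condensation is consistent).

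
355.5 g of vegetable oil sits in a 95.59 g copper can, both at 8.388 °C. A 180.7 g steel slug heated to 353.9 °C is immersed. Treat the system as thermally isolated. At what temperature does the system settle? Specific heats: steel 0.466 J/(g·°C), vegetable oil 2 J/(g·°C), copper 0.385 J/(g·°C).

With ΣQ=0 the equilibrium temperature is the m·c-weighted mean:
T_f = (84.21×353.9 + 711×8.388 + 36.8×8.388) / (84.21 + 711 + 36.8)
    = 36073 / 832.01 ≈ 43.36 °C

T_f ≈ 43.4 °C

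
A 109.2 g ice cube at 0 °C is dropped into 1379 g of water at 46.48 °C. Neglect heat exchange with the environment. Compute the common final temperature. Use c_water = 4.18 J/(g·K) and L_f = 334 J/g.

Taking heat into each body as positive, Σ m c ΔT = 0:
melt ice: 109.2·334 = 36473
  meltwater 0→T: 109.2·4.18·T = 456.46 T
  water cools: 1379·4.18·(T − 46.48) = 5764.2(T − 46.48)
6220.7 T = 267921 − 36473 = 231448
T ≈ 37.21 °C (positive, so assuming full melt was valid).

T_f ≈ 37.2 °C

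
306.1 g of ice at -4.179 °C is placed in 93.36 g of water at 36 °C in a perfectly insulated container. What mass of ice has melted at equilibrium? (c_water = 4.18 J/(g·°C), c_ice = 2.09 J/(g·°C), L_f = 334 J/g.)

m_melted ≈ 34.1 g

Heat available from the water dropping to 0 °C: 93.36×4.18×36 = 14049 J.
Warming the ice to 0 °C takes 306.1×2.09×4.179 = 2673.5 J, leaving 11375 J for melting.
To melt every bit of ice: 306.1×334 = 102237 J.
That's not enough to melt it all — equilibrium is at 0 °C with ice remaining.
m_melted×334 = 11375  ⇒  m_melted ≈ 34.06 g.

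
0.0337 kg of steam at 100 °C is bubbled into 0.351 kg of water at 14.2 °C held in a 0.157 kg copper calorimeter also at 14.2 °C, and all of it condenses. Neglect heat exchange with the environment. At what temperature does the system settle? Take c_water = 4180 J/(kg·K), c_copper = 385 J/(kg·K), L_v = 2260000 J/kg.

T_f ≈ 67.1 °C

Energy balance with sensible and latent terms:
condense steam: −0.0337×2260000 = −76162; condensate cools 100→T: 0.0337×4180×(T − 100) = 140.87(T − 100); original water: 1467.2(T − 14.2); copper cup: 0.157×385×(T − 14.2) = 60.45(T − 14.2)
1668.5 T = 76162 + 14087 + 21692 = 111941
T ≈ 67.09 °C (< 100 °C, so full condensation is consistent).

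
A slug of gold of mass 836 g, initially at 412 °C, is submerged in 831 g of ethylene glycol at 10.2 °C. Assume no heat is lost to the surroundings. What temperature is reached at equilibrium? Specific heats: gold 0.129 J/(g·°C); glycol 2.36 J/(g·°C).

T_f ≈ 31.1 °C

|Q_gold| = |Q_glycol|:
836·0.129·(412 − T) = 831·2.36·(T − 10.2)
107.84(412 − T) = 1961.2(T − 10.2)
2069 T = 64436  ⇒  T ≈ 31.14 °C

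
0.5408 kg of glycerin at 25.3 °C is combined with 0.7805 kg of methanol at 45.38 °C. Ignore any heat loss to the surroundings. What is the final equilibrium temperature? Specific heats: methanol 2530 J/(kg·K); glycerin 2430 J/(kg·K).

Heat gained plus heat lost sum to zero:
0.7805×2530×(T − 45.38) + 0.5408×2430×(T − 25.3) = 0
(1974.7 + 1314.1) T = 1974.7×45.38 + 1314.1×25.3
T ≈ 37.36 °C

T_f ≈ 37.4 °C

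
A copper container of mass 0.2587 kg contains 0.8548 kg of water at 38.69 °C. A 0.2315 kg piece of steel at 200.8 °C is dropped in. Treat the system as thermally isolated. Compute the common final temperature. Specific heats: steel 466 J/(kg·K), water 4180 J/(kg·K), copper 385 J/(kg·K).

T_f ≈ 43.3 °C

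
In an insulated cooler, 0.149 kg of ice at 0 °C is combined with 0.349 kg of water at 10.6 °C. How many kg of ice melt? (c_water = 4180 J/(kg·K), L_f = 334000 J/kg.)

m_melted ≈ 0.0463 kg

Water can give up m c ΔT = 0.349·4180·10.6 = 15463 J before reaching 0 °C.
To melt every bit of ice: 0.149·334000 = 49766 J.
That's not enough to melt it all — equilibrium is at 0 °C with ice remaining.
Mass melted = 15463/334000 ≈ 0.0463 kg.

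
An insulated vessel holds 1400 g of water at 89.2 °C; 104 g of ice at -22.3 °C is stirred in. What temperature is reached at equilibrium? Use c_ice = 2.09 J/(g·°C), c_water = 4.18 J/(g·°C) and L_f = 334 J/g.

Net heat exchanged in the isolated system is zero:
ice -22.3→0 °C: 104·2.09·22.3 = 4847.1
  fusion: m_ice L_f = 104·334 = 34736
  meltwater 0→T: 104·4.18·T = 434.72 T
  water: 5852(T − 89.2)
6286.7 T = 521998 − 39583 = 482415
T ≈ 76.74 °C (positive, so assuming full melt was valid).

T_f ≈ 76.7 °C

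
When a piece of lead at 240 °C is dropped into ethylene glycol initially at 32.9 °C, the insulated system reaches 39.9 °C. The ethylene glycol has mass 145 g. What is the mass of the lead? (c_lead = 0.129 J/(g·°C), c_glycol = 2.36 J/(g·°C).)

|Q_lead| = |Q_glycol|:
m×0.129×(240 − 39.9) = 145×2.36×(39.9 − 32.9)
25.81 m = 2395.4  ⇒  m ≈ 92.8 g

m ≈ 92.8 g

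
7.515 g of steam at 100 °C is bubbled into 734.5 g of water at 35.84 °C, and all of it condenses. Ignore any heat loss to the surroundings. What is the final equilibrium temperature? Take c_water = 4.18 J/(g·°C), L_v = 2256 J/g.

T_f ≈ 42.0 °C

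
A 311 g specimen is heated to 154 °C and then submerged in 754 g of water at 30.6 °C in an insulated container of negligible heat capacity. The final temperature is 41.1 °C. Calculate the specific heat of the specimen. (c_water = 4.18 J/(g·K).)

Let T be the final temperature. ΣQ_i = 0:
311×c×(41.1 − 154) + 754×4.18×(41.1 − 30.6) = 0
-35112 c = -33093
c = -33093/-35112 ≈ 0.9425 J/(g·K)

c ≈ 0.943 J/(g·K)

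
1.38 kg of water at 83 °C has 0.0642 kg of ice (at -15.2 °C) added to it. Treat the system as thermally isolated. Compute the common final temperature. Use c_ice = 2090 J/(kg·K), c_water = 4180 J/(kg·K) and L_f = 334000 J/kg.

T_f ≈ 75.4 °C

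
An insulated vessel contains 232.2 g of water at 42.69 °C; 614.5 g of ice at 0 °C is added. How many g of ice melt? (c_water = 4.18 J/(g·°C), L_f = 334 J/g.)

m_melted ≈ 124 g

Heat available from the water dropping to 0 °C: 232.2×4.18×42.69 = 41435 J.
Melting all 614.5 g of ice would need 614.5×334 = 205243 J.
41435 J < 205243 J, so only part of the ice melts and the system sits at 0 °C.
m_melt = 41435 / L_f = 124.1 g.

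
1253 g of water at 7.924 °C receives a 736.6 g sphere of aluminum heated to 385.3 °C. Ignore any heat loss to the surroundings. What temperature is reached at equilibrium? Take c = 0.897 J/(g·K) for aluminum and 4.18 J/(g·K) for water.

T_f ≈ 50.2 °C

|Q_aluminum| = |Q_water|:
736.6·0.897·(385.3 − T) = 1253·4.18·(T − 7.924)
660.73(385.3 − T) = 5237.5(T − 7.924)
5898.3 T = 296082  ⇒  T ≈ 50.20 °C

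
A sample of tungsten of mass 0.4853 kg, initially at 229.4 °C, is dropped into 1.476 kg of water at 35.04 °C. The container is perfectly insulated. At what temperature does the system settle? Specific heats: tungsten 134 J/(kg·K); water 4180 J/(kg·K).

Set heat shed by the hot body equal to heat absorbed by the cold body:
0.4853·134·(229.4 − T) = 1.476·4180·(T − 35.04)
65.03(229.4 − T) = 6169.7(T − 35.04)
6234.7 T = 231104  ⇒  T ≈ 37.07 °C

T_f ≈ 37.1 °C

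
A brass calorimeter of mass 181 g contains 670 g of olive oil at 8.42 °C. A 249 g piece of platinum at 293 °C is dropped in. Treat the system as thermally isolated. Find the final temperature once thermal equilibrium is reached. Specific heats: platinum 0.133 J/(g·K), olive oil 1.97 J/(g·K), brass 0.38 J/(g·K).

T_f ≈ 15.0 °C

T_f = Σ m_i c_i T_i / Σ m_i c_i:
T_f = (33.12*293 + 1319.9*8.42 + 68.78*8.42) / (33.12 + 1319.9 + 68.78)
    = 21396 / 1421.8 ≈ 15.05 °C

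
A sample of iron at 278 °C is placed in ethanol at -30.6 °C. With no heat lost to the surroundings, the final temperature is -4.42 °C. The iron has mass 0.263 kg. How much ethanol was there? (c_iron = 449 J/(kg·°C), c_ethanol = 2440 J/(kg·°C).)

m ≈ 0.522 kg

|Q_iron| = |Q_ethanol|:
0.263×449×(278 − -4.42) = m×2440×(-4.42 − (-30.6))
63879 m = 33350  ⇒  m ≈ 0.5221 kg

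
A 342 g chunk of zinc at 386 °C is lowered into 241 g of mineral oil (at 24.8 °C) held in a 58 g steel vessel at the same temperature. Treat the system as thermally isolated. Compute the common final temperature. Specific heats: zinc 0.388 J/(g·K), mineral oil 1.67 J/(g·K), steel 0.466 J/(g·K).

Conservation of energy gives ΣQ = 0:
342×0.388×(T − 386) + 241×1.67×(T − 24.8) + 58×0.466×(T − 24.8) = 0
132.7(T − 386) + 402.47(T − 24.8) + 27.03(T − 24.8) = 0
562.19 T = 61872
T ≈ 110.05 °C

T_f ≈ 110.1 °C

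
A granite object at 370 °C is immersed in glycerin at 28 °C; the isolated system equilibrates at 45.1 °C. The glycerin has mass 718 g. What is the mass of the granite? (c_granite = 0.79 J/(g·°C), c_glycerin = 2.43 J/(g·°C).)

m ≈ 116 g

|Q_granite| = |Q_glycerin|:
m×0.79×(370 − 45.1) = 718×2.43×(45.1 − 28)
256.67 m = 29835  ⇒  m ≈ 116.2 g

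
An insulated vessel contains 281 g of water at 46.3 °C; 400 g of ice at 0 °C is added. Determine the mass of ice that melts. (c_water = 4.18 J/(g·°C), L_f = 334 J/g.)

m_melted ≈ 163 g

Water can give up m c ΔT = 281·4.18·46.3 = 54383 J before reaching 0 °C.
Melting all 400 g of ice would need 400·334 = 133600 J.
54383 J < 133600 J, so only part of the ice melts and the system sits at 0 °C.
m_melt = 54383 / L_f = 162.8 g.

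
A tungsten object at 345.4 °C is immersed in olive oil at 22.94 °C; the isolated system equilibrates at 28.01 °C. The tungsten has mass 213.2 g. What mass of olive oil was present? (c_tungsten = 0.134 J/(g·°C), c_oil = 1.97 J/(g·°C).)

m ≈ 908 g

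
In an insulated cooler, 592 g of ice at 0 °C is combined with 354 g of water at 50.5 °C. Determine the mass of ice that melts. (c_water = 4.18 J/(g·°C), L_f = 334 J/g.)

Cooling the water to 0 °C releases 354·4.18·50.5 = 74726 J.
To melt every bit of ice: 592·334 = 197728 J.
That's not enough to melt it all — equilibrium is at 0 °C with ice remaining.
m_melt = 74726 / L_f = 223.7 g.

m_melted ≈ 224 g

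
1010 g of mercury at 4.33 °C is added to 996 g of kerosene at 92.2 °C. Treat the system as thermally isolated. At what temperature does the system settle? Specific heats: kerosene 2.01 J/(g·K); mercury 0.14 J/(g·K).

T_f ≈ 86.4 °C

Net heat exchanged in the isolated system is zero:
996*2.01*(T − 92.2) + 1010*0.14*(T − 4.33) = 0
2002(T − 92.2) + 141.4(T − 4.33) = 0
2143.4 T = 185193
T = 185193/2143.4 ≈ 86.40 °C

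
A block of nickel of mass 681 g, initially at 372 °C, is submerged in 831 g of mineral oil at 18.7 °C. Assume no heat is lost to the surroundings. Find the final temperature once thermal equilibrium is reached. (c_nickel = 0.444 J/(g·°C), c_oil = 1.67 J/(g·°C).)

Heat gained plus heat lost sum to zero:
681·0.444·(T − 372) + 831·1.67·(T − 18.7) = 0
302.36(T − 372) + 1387.8(T − 18.7) = 0
1690.1 T = 138431
T ≈ 81.91 °C

T_f ≈ 81.9 °C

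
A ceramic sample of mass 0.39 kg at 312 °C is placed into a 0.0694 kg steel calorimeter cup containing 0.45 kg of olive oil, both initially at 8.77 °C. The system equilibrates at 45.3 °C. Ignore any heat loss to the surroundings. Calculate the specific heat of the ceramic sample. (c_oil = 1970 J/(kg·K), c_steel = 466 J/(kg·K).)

c ≈ 323 J/(kg·K)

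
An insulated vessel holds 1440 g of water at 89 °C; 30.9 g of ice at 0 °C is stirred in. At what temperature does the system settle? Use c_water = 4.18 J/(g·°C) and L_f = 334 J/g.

T_f ≈ 85.5 °C

Net heat exchanged in the isolated system is zero:
melt ice: 30.9×334 = 10321
  meltwater 0→T: 30.9×4.18×T = 129.16 T
  water: 6019.2(T − 89)
6148.4 T = 535709 − 10321 = 525388
T ≈ 85.45 °C — above 0 °C, consistent with complete melting.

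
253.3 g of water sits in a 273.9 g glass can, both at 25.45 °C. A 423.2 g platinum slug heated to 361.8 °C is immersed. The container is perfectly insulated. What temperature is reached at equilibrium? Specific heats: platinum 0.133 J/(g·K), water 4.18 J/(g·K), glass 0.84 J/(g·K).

Setting the total heat transfer to zero:
423.2·0.133·(T − 361.8) + 253.3·4.18·(T − 25.45) + 273.9·0.84·(T − 25.45) = 0
56.29(T − 361.8) + 1058.8(T − 25.45) + 230.08(T − 25.45) = 0
1345.2 T = 53166
T = 53166 / 1345.2 = 39.5 °C

T_f ≈ 39.5 °C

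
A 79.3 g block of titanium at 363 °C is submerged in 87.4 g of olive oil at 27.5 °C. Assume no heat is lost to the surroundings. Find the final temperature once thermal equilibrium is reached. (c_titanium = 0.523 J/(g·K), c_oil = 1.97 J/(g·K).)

T_f ≈ 92.6 °C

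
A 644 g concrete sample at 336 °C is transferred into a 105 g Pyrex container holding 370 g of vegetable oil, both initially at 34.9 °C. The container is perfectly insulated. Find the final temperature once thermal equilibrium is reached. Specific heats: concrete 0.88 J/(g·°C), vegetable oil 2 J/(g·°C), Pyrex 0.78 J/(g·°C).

Net heat exchanged in the isolated system is zero:
644·0.88·(T − 336) + 370·2·(T − 34.9) + 105·0.78·(T − 34.9) = 0
1388.6 T = 219102
T = 219102 / 1388.6 = 158 °C

T_f ≈ 157.8 °C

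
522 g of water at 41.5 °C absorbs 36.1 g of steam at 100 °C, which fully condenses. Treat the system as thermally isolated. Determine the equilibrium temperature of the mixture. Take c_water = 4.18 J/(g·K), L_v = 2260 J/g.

Sum of m c ΔT and latent-heat terms is zero:
latent heat released on condensation: 36.1×2260 = 81586
  condensate cools 100→T: 36.1×4.18×(T − 100) = 150.9(T − 100)
  water warms: 522×4.18×(T − 41.5) = 2182(T − 41.5)
2332.9 T = 81586 + 15090 + 90551 = 187227
T ≈ 80.26 °C, under the boiling point, so the assumption holds.

T_f ≈ 80.3 °C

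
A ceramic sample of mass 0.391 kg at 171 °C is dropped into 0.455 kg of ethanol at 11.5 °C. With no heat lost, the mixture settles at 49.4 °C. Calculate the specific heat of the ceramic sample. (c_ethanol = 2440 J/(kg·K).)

m_s c (T_s − T_f) = m_ethanol c_ethanol (T_f − T_0):
0.391·c·(171 − 49.4) = 0.455·2440·(49.4 − 11.5)
47.55 c = 42077  ⇒  c ≈ 885 J/(kg·K)

c ≈ 885 J/(kg·K)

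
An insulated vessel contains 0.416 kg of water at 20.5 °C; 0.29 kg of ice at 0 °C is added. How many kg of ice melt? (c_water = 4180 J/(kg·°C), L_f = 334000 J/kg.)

Cooling the water to 0 °C releases 0.416×4180×20.5 = 35647 J.
Melting all 0.29 kg of ice would need 0.29×334000 = 96860 J.
35647 J < 96860 J, so only part of the ice melts and the system sits at 0 °C.
Mass melted = 35647/334000 ≈ 0.1067 kg.

m_melted ≈ 0.107 kg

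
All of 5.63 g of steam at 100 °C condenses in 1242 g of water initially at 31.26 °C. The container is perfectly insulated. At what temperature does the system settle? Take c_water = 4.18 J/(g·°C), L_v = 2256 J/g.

T_f ≈ 34.0 °C

Taking heat into each body as positive, Σ m c ΔT = 0:
steam→water at 100 °C releases m L_v = 5.63·2256 = 12701
  condensed water 100 °C→T: 23.53(T − 100)
  original water: 5191.6(T − 31.26)
5215.1 T = 12701 + 2353.3 + 162288 = 177343
T ≈ 34.01 °C (< 100 °C, so full condensation is consistent).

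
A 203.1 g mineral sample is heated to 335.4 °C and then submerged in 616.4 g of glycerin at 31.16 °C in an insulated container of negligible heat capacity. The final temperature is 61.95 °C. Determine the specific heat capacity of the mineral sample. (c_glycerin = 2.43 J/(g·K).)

c ≈ 0.83 J/(g·K)

Heat lost by the mineral sample = heat gained by the glycerin:
203.1×c×(335.4 − 61.95) = 616.4×2.43×(61.95 − 31.16)
55538 c = 46119  ⇒  c ≈ 0.8304 J/(g·K)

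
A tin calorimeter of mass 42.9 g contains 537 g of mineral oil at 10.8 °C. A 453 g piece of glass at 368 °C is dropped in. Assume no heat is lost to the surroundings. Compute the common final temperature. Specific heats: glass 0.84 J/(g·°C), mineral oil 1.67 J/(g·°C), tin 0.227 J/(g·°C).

T_f ≈ 116.4 °C

Taking heat into each body as positive, Σ m c ΔT = 0:
453*0.84*(T − 368) + 537*1.67*(T − 10.8) + 42.9*0.227*(T − 10.8) = 0
380.52(T − 368) + 896.79(T − 10.8) + 9.738(T − 10.8) = 0
1287 T = 149822
T ≈ 116.41 °C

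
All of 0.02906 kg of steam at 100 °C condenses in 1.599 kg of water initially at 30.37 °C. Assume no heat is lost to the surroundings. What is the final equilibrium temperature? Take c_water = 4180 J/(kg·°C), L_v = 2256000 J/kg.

Conservation of energy gives ΣQ = 0:
condense steam: −0.02906·2256000 = −65559; condensate cools 100→T: 0.02906·4180·(T − 100) = 121.47(T − 100); original water: 6683.8(T − 30.37)
6805.3 T = 65559 + 12147 + 202988 = 280694
T ≈ 41.25 °C (< 100 °C, so full condensation is consistent).

T_f ≈ 41.2 °C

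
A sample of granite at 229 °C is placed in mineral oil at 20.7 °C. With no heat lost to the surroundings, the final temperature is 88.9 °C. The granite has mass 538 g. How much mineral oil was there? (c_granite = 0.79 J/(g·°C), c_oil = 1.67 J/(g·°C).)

m ≈ 523 g

Heat lost by the granite = heat gained by the oil:
538×0.79×(229 − 88.9) = m×1.67×(88.9 − 20.7)
113.89 m = 59545  ⇒  m ≈ 522.8 g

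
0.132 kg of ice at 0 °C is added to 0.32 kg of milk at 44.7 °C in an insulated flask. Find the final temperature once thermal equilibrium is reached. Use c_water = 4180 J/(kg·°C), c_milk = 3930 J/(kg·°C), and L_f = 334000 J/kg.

T_f ≈ 6.7 °C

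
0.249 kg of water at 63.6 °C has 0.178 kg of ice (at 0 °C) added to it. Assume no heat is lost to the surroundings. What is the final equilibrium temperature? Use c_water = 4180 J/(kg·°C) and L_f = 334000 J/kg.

T_f ≈ 3.8 °C

Conservation of energy gives ΣQ = 0:
fusion: m_ice L_f = 0.178×334000 = 59452
  warm the meltwater: 744.04 T
  water cools: 0.249×4180×(T − 63.6) = 1040.8(T − 63.6)
1784.9 T = 66196 − 59452 = 6744.2
T ≈ 3.78 °C (positive, so assuming full melt was valid).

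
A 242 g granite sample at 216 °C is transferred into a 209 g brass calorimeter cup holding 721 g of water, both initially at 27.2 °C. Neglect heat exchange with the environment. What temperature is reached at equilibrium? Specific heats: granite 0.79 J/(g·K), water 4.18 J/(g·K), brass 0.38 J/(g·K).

T_f ≈ 38.2 °C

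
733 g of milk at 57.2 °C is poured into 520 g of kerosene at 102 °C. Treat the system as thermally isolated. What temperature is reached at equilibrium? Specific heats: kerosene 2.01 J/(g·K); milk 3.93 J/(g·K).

T_f ≈ 69.1 °C

Set heat shed by the hot body equal to heat absorbed by the cold body:
520*2.01*(102 − T) = 733*3.93*(T − 57.2)
1045.2(102 − T) = 2880.7(T − 57.2)
3925.9 T = 271386  ⇒  T ≈ 69.13 °C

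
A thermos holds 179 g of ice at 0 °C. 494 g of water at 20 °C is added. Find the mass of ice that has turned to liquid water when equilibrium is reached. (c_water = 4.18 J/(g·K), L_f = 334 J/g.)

m_melted ≈ 124 g

Heat available from the water dropping to 0 °C: 494×4.18×20 = 41298 J.
To melt every bit of ice: 179×334 = 59786 J.
Since 41298 < 59786 J, not all the ice melts; equilibrium is at 0 °C.
m_melt = 41298 / L_f = 123.6 g.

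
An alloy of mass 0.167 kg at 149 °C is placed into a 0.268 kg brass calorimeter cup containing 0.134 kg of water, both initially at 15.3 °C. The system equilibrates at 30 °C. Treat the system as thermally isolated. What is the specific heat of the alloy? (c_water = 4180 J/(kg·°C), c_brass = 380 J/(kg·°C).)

c ≈ 490 J/(kg·°C)

Heat gained plus heat lost sum to zero:
0.167·c·(30 − 149) + 0.134·4180·(30 − 15.3) + 0.268·380·(30 − 15.3) = 0
-19.87 c = -9730.8
c = -9730.8/-19.87 ≈ 489.6 J/(kg·°C)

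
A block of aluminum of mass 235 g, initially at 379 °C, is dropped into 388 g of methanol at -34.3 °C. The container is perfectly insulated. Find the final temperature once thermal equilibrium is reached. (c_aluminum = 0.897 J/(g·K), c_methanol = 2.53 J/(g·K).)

Conservation of energy gives ΣQ = 0:
235×0.897×(T − 379) + 388×2.53×(T − (-34.3)) = 0
210.8(T − 379) + 981.64(T − (-34.3)) = 0
1192.4 T = 46221
T = 46221 / 1192.4 = 38.8 °C

T_f ≈ 38.8 °C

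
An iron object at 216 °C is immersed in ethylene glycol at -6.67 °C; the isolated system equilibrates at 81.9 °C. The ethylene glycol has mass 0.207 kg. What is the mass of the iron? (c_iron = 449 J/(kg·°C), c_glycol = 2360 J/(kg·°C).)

m ≈ 0.719 kg

|Q_iron| = |Q_glycol|:
m·449·(216 − 81.9) = 0.207·2360·(81.9 − (-6.67))
60211 m = 43268  ⇒  m ≈ 0.7186 kg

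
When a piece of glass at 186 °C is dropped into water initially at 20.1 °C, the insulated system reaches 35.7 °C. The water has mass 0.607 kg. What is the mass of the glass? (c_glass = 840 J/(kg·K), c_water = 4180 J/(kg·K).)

m ≈ 0.314 kg

|Q_glass| = |Q_water|:
m·840·(186 − 35.7) = 0.607·4180·(35.7 − 20.1)
126252 m = 39581  ⇒  m ≈ 0.3135 kg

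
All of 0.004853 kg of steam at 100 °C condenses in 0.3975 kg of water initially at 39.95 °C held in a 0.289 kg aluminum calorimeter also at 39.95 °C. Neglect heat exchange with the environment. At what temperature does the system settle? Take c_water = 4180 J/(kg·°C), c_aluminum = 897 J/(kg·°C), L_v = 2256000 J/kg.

T_f ≈ 46.2 °C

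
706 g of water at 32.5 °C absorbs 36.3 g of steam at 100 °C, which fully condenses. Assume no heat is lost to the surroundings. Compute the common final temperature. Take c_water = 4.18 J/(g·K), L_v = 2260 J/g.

T_f ≈ 62.2 °C

Taking heat into each body as positive, Σ m c ΔT = 0:
condense steam: −36.3·2260 = −82038; condensate cools 100→T: 36.3·4.18·(T − 100) = 151.73(T − 100); water warms: 706·4.18·(T − 32.5) = 2951.1(T − 32.5)
3102.8 T = 82038 + 15173 + 95910 = 193122
T ≈ 62.24 °C, under the boiling point, so the assumption holds.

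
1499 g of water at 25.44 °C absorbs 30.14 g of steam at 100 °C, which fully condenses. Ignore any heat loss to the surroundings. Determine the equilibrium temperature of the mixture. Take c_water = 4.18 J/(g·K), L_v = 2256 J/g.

T_f ≈ 37.5 °C

Heat gained plus heat lost sum to zero:
steam→water at 100 °C releases m L_v = 30.14·2256 = 67996
  condensed water 100 °C→T: 125.99(T − 100)
  original water: 6265.8(T − 25.44)
6391.8 T = 67996 + 12599 + 159402 = 239997
T ≈ 37.55 °C, under the boiling point, so the assumption holds.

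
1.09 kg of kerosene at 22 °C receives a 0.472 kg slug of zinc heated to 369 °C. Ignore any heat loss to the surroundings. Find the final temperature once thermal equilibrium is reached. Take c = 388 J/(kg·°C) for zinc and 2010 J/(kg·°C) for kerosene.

T_f ≈ 48.8 °C

T_f is the heat-capacity-weighted average of the initial temperatures:
T_f = (183.14·369 + 2190.9·22) / (183.14 + 2190.9)
    = 115777 / 2374 ≈ 48.77 °C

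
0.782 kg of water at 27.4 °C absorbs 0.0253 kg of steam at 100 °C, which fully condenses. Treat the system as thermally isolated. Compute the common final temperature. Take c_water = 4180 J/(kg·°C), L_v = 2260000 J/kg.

Taking heat into each body as positive, Σ m c ΔT = 0:
steam→water at 100 °C releases m L_v = 0.0253·2260000 = 57178
  condensed water 100 °C→T: 105.75(T − 100)
  water warms: 0.782·4180·(T − 27.4) = 3268.8(T − 27.4)
3374.5 T = 57178 + 10575 + 89564 = 157317
T ≈ 46.62 °C, under the boiling point, so the assumption holds.

T_f ≈ 46.6 °C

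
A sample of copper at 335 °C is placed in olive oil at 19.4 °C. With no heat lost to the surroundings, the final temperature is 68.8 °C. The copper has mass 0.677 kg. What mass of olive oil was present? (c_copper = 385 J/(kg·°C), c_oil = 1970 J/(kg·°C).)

m ≈ 0.713 kg

|Q_copper| = |Q_oil|:
0.677×385×(335 − 68.8) = m×1970×(68.8 − 19.4)
97318 m = 69384  ⇒  m ≈ 0.713 kg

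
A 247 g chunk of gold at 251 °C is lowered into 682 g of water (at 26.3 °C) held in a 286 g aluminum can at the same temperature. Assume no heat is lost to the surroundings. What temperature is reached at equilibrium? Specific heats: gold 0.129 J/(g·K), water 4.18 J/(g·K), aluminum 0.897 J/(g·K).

With ΣQ=0 the equilibrium temperature is the m·c-weighted mean:
T_f = (31.86*251 + 2850.8*26.3 + 256.54*26.3) / (31.86 + 2850.8 + 256.54)
    = 89720 / 3139.2 ≈ 28.58 °C

T_f ≈ 28.6 °C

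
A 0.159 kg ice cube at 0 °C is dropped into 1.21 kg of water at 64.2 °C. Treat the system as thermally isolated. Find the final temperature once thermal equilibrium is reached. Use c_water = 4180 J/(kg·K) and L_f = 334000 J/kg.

Net heat exchanged in the isolated system is zero:
melt ice: 0.159·334000 = 53106; meltwater 0→T: 0.159·4180·T = 664.62 T; water cools: 1.21·4180·(T − 64.2) = 5057.8(T − 64.2)
5722.4 T = 324711 − 53106 = 271605
T ≈ 47.46 °C (positive, so assuming full melt was valid).

T_f ≈ 47.5 °C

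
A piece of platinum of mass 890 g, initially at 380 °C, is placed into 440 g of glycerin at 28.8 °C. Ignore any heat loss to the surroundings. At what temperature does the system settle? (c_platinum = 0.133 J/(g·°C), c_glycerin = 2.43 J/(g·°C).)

T_f ≈ 63.8 °C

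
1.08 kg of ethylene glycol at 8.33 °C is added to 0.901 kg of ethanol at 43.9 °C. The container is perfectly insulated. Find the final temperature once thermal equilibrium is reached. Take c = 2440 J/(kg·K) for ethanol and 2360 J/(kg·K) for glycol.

T_f ≈ 24.8 °C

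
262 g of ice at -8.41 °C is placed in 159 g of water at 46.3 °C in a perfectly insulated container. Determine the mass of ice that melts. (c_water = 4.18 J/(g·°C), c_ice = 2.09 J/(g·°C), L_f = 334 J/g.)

m_melted ≈ 78.3 g

Water can give up m c ΔT = 159×4.18×46.3 = 30772 J before reaching 0 °C.
Warming the ice to 0 °C takes 262×2.09×8.41 = 4605.1 J, leaving 26167 J for melting.
Melting all 262 g of ice would need 262×334 = 87508 J.
That's not enough to melt it all — equilibrium is at 0 °C with ice remaining.
Mass melted = 26167/334 ≈ 78.34 g.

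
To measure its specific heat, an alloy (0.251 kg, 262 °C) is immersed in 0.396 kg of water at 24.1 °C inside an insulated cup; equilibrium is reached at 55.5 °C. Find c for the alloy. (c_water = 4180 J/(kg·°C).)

m_s c (T_s − T_f) = m_water c_water (T_f − T_0):
0.251·c·(262 − 55.5) = 0.396·4180·(55.5 − 24.1)
51.83 c = 51976  ⇒  c ≈ 1003 J/(kg·°C)

c ≈ 1000 J/(kg·°C)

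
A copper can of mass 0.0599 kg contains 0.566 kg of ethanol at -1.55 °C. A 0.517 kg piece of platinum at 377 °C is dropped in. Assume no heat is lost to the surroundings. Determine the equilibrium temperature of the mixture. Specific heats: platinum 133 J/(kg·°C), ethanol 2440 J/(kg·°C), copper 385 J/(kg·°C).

T_f ≈ 16.1 °C

Net heat exchanged in the isolated system is zero:
0.517*133*(T − 377) + 0.566*2440*(T − (-1.55)) + 0.0599*385*(T − (-1.55)) = 0
68.76(T − 377) + 1381(T − (-1.55)) + 23.06(T − (-1.55)) = 0
1472.9 T = 23747
T = 23747/1472.9 ≈ 16.12 °C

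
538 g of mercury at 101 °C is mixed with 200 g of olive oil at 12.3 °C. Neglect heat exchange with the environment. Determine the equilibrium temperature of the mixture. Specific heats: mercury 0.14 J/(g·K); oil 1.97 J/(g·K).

T_f ≈ 26.5 °C

Conservation of energy gives ΣQ = 0:
538×0.14×(T − 101) + 200×1.97×(T − 12.3) = 0
75.32(T − 101) + 394(T − 12.3) = 0
469.32 T = 12454
T = 12454/469.32 ≈ 26.54 °C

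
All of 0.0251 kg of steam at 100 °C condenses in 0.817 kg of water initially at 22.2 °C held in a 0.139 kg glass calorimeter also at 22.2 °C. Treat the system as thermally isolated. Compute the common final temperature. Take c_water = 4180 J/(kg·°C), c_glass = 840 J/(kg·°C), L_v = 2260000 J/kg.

Net heat exchanged in the isolated system is zero:
latent heat released on condensation: 0.0251·2260000 = 56726
  condensate cools 100→T: 0.0251·4180·(T − 100) = 104.92(T − 100)
  original water: 3415.1(T − 22.2)
  cup: 116.76(T − 22.2)
3636.7 T = 56726 + 10492 + 78406 = 145624
T ≈ 40.04 °C — below 100 °C, confirming all the steam condensed.

T_f ≈ 40.0 °C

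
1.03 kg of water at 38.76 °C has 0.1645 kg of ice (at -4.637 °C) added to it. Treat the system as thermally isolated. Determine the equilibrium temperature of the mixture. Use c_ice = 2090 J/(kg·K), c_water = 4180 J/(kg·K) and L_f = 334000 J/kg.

T_f ≈ 22.1 °C

Sum of m c ΔT and latent-heat terms is zero:
ice -4.637→0 °C: 0.1645·2090·4.637 = 1594.2; latent heat to melt: 0.1645·334000 = 54943; warm the meltwater: 687.61 T; water: 4305.4(T − 38.76)
4993 T = 166877 − 56537 = 110340
T ≈ 22.10 °C (positive, so assuming full melt was valid).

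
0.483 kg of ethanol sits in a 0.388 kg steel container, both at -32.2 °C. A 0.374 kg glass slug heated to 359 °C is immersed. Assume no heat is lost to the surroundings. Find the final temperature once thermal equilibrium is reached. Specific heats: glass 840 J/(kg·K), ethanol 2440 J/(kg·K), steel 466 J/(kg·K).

T_f ≈ 41.2 °C

T_f is the heat-capacity-weighted average of the initial temperatures:
T_f = (314.16·359 + 1178.5·(-32.2) + 180.81·(-32.2)) / (314.16 + 1178.5 + 180.81)
    = 69013 / 1673.5 ≈ 41.24 °C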